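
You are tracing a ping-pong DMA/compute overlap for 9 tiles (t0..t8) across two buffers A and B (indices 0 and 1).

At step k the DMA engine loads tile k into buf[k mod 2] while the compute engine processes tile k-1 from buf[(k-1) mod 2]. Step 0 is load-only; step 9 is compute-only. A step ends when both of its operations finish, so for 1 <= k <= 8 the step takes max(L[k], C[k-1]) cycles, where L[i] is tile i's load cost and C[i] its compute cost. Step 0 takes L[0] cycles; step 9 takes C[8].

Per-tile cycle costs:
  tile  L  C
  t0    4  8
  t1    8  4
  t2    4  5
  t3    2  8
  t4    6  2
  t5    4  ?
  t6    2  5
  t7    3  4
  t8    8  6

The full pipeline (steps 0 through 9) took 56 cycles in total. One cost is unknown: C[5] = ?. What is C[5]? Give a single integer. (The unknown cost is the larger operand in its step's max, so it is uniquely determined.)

step 0 = dur = L[0]=4 = 4
step 1 = dur = max(L[1]=8, C[0]=8) = 8
step 2 = dur = max(L[2]=4, C[1]=4) = 4
step 3 = dur = max(L[3]=2, C[2]=5) = 5
step 4 = dur = max(L[4]=6, C[3]=8) = 8
step 5 = dur = max(L[5]=4, C[4]=2) = 4
step 6 = dur = max(L[6]=2, C[5]=?) = C[5]  (unknown; binding)
step 7 = dur = max(L[7]=3, C[6]=5) = 5
step 8 = dur = max(L[8]=8, C[7]=4) = 8
step 9 = dur = C[8]=6 = 6
sum of known step durations = 52
dur[6] = total - known = 56 - 52 = 4
C[5] is the binding max in step 6, so C[5] = dur[6] = 4

C[5] = 4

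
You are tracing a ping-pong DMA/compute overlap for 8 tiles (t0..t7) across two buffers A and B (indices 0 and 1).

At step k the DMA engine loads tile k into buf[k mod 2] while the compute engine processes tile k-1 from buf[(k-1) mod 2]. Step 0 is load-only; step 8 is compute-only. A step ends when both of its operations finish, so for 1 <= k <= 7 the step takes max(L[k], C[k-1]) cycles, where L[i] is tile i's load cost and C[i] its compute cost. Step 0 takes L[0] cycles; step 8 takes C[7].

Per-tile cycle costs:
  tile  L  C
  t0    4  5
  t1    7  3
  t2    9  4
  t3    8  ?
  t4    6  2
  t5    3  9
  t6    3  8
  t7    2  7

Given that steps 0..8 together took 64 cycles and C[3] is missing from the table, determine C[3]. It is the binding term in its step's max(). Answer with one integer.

C[3] = 9

step 0: dur = L[0]=4 = 4
step 1: dur = max(L[1]=7, C[0]=5) = 7
step 2: dur = max(L[2]=9, C[1]=3) = 9
step 3: dur = max(L[3]=8, C[2]=4) = 8
step 4: dur = max(L[4]=6, C[3]=?) = C[3]  (unknown; binding)
step 5: dur = max(L[5]=3, C[4]=2) = 3
step 6: dur = max(L[6]=3, C[5]=9) = 9
step 7: dur = max(L[7]=2, C[6]=8) = 8
step 8: dur = C[7]=7 = 7
sum of known step durations = 55
dur[4] = total - known = 64 - 55 = 9
C[3] is the binding max in step 4, so C[3] = dur[4] = 9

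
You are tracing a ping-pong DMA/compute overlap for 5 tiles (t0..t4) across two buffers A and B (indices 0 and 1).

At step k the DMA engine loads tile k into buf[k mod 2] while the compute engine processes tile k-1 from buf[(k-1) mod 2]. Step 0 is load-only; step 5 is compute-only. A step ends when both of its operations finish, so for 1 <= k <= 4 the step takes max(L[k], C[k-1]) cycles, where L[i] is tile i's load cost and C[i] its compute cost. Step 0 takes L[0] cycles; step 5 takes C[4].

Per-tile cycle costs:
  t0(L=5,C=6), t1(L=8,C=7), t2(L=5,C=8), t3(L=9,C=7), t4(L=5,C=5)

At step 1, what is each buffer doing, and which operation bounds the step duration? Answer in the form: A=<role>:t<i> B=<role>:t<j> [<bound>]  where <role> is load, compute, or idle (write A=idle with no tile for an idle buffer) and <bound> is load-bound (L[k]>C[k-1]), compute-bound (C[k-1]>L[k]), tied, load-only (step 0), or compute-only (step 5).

step 1: A=compute:t0 B=load:t1 [load-bound]

[0] DMA t0→A (5c) ∥ CU idle ⇒ 5c, clock 5
[1] DMA t1→B (8c) ∥ CU A:t0 (6c) ⇒ 8c, clock 13
[2] DMA t2→A (5c) ∥ CU B:t1 (7c) ⇒ 7c, clock 20
[3] DMA t3→B (9c) ∥ CU A:t2 (8c) ⇒ 9c, clock 29
[4] DMA t4→A (5c) ∥ CU B:t3 (7c) ⇒ 7c, clock 36
[5] DMA idle ∥ CU A:t4 (5c) ⇒ 5c, clock 41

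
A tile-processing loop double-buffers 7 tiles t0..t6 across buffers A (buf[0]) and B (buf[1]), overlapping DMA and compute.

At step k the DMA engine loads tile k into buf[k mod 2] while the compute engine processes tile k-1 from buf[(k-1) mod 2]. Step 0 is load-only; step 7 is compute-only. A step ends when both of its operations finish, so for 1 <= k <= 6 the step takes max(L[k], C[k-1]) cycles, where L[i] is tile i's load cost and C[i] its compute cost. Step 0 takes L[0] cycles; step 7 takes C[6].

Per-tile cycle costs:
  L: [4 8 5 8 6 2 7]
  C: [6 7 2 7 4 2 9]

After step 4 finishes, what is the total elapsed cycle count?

k=0 load=t0/4c comp=- wait=4 total=4
k=1 load=t1/8c comp=t0/6c wait=8 total=12
k=2 load=t2/5c comp=t1/7c wait=7 total=19
k=3 load=t3/8c comp=t2/2c wait=8 total=27
k=4 load=t4/6c comp=t3/7c wait=7 total=34
k=5 load=t5/2c comp=t4/4c wait=4 total=38
k=6 load=t6/7c comp=t5/2c wait=7 total=45
k=7 load=- comp=t6/9c wait=9 total=54

end_cycle[4] = 34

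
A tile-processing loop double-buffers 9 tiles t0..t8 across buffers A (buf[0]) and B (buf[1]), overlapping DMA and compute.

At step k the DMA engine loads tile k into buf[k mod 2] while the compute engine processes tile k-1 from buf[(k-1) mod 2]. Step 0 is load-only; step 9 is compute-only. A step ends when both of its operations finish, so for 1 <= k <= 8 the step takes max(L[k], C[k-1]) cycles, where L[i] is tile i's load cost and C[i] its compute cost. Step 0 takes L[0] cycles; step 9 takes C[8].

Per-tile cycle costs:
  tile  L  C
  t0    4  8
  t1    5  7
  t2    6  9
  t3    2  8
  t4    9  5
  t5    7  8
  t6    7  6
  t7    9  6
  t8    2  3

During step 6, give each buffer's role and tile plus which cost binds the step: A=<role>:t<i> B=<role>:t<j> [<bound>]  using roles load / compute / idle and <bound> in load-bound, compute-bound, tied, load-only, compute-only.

step 6: A=load:t6 B=compute:t5 [compute-bound]

step 0: L[0]=4 → dur=4, Σ=4 | A=load:t0 B=idle [load-only]
step 1: L[1]=5 C[0]=8 → dur=8, Σ=12 | A=compute:t0 B=load:t1 [compute-bound]
step 2: L[2]=6 C[1]=7 → dur=7, Σ=19 | A=load:t2 B=compute:t1 [compute-bound]
step 3: L[3]=2 C[2]=9 → dur=9, Σ=28 | A=compute:t2 B=load:t3 [compute-bound]
step 4: L[4]=9 C[3]=8 → dur=9, Σ=37 | A=load:t4 B=compute:t3 [load-bound]
step 5: L[5]=7 C[4]=5 → dur=7, Σ=44 | A=compute:t4 B=load:t5 [load-bound]
step 6: L[6]=7 C[5]=8 → dur=8, Σ=52 | A=load:t6 B=compute:t5 [compute-bound]
step 7: L[7]=9 C[6]=6 → dur=9, Σ=61 | A=compute:t6 B=load:t7 [load-bound]
step 8: L[8]=2 C[7]=6 → dur=6, Σ=67 | A=load:t8 B=compute:t7 [compute-bound]
step 9: C[8]=3 → dur=3, Σ=70 | A=compute:t8 B=idle [compute-only]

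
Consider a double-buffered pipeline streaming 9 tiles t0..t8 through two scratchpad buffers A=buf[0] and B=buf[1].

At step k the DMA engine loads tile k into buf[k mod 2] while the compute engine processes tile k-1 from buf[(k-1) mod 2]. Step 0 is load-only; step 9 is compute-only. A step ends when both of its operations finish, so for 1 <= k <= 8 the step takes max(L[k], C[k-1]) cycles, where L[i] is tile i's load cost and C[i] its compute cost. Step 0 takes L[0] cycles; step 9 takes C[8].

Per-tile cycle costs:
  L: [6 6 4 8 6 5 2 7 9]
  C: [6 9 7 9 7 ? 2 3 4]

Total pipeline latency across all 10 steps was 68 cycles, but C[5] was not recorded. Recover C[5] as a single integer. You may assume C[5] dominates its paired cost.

C[5] = 3

step 0 | dur = L[0]=6 = 6
step 1 | dur = max(L[1]=6, C[0]=6) = 6
step 2 | dur = max(L[2]=4, C[1]=9) = 9
step 3 | dur = max(L[3]=8, C[2]=7) = 8
step 4 | dur = max(L[4]=6, C[3]=9) = 9
step 5 | dur = max(L[5]=5, C[4]=7) = 7
step 6 | dur = max(L[6]=2, C[5]=?) = C[5]  (unknown; binding)
step 7 | dur = max(L[7]=7, C[6]=2) = 7
step 8 | dur = max(L[8]=9, C[7]=3) = 9
step 9 | dur = C[8]=4 = 4
sum of known step durations = 65
dur[6] = total - known = 68 - 65 = 3
C[5] is the binding max in step 6, so C[5] = dur[6] = 3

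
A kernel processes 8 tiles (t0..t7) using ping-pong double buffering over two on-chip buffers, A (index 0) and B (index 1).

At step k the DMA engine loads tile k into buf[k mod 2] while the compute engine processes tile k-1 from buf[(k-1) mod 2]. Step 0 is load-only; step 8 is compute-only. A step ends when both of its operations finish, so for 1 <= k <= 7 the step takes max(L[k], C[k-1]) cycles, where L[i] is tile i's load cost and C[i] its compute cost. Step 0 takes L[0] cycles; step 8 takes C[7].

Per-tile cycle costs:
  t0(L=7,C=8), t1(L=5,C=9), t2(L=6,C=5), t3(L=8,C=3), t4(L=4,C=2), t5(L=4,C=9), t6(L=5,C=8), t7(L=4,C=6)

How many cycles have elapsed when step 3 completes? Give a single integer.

  0. 7=7c; end=7; A:t0 B:-
  1. max(5,8)=8c; end=15; A:t0 B:t1
  2. max(6,9)=9c; end=24; A:t2 B:t1
  3. max(8,5)=8c; end=32; A:t2 B:t3
  4. max(4,3)=4c; end=36; A:t4 B:t3
  5. max(4,2)=4c; end=40; A:t4 B:t5
  6. max(5,9)=9c; end=49; A:t6 B:t5
  7. max(4,8)=8c; end=57; A:t6 B:t7
  8. 6=6c; end=63; A:t6 B:t7

end_cycle[3] = 32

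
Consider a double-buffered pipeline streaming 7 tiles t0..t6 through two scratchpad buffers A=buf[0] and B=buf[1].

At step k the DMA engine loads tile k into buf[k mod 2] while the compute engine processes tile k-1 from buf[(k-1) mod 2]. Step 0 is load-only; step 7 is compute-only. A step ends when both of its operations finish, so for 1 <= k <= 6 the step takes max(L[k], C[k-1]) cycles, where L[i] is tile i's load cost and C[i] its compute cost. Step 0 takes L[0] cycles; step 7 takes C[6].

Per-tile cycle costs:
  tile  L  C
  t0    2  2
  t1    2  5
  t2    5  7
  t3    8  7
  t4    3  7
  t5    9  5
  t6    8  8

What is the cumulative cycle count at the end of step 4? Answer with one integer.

k=0 load=t0/2c comp=- wait=2 total=2
k=1 load=t1/2c comp=t0/2c wait=2 total=4
k=2 load=t2/5c comp=t1/5c wait=5 total=9
k=3 load=t3/8c comp=t2/7c wait=8 total=17
k=4 load=t4/3c comp=t3/7c wait=7 total=24
k=5 load=t5/9c comp=t4/7c wait=9 total=33
k=6 load=t6/8c comp=t5/5c wait=8 total=41
k=7 load=- comp=t6/8c wait=8 total=49

end_cycle[4] = 24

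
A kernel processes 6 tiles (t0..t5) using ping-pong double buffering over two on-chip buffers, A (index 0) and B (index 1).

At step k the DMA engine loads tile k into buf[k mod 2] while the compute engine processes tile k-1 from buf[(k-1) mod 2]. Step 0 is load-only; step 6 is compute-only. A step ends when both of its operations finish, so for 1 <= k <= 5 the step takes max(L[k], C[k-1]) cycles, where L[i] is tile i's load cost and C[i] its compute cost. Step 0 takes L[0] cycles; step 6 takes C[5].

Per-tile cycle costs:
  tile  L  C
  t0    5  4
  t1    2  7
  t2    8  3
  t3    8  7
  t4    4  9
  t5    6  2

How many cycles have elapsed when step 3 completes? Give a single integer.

end_cycle[3] = 25

  0. 5=5c; end=5; A:t0 B:-
  1. max(2,4)=4c; end=9; A:t0 B:t1
  2. max(8,7)=8c; end=17; A:t2 B:t1
  3. max(8,3)=8c; end=25; A:t2 B:t3
  4. max(4,7)=7c; end=32; A:t4 B:t3
  5. max(6,9)=9c; end=41; A:t4 B:t5
  6. 2=2c; end=43; A:t4 B:t5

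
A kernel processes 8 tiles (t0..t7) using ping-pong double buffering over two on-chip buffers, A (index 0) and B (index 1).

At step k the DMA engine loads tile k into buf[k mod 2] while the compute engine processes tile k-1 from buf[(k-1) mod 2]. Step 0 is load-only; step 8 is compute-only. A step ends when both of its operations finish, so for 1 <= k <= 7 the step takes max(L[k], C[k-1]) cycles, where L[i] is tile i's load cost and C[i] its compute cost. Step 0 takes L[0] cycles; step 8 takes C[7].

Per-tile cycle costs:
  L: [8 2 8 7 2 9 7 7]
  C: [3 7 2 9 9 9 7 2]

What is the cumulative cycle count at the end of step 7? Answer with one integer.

end_cycle[7] = 60

step 0: L[0]=8 → dur=8, Σ=8 | A=load:t0 B=idle [load-only]
step 1: L[1]=2 C[0]=3 → dur=3, Σ=11 | A=compute:t0 B=load:t1 [compute-bound]
step 2: L[2]=8 C[1]=7 → dur=8, Σ=19 | A=load:t2 B=compute:t1 [load-bound]
step 3: L[3]=7 C[2]=2 → dur=7, Σ=26 | A=compute:t2 B=load:t3 [load-bound]
step 4: L[4]=2 C[3]=9 → dur=9, Σ=35 | A=load:t4 B=compute:t3 [compute-bound]
step 5: L[5]=9 C[4]=9 → dur=9, Σ=44 | A=compute:t4 B=load:t5 [tied]
step 6: L[6]=7 C[5]=9 → dur=9, Σ=53 | A=load:t6 B=compute:t5 [compute-bound]
step 7: L[7]=7 C[6]=7 → dur=7, Σ=60 | A=compute:t6 B=load:t7 [tied]
step 8: C[7]=2 → dur=2, Σ=62 | A=idle B=compute:t7 [compute-only]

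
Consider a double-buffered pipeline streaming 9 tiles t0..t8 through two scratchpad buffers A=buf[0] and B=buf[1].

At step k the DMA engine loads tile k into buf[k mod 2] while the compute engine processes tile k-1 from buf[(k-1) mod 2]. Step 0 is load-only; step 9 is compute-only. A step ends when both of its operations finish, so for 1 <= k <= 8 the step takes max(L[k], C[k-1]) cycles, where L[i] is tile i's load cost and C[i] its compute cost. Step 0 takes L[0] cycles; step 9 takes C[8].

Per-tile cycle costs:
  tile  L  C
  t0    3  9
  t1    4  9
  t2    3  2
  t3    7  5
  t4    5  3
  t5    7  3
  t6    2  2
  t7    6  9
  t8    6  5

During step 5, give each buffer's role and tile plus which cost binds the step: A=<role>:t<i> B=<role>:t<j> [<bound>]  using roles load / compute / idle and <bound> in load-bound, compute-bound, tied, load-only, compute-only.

step 0: L[0]=3 → dur=3, Σ=3 | A=load:t0 B=idle [load-only]
step 1: L[1]=4 C[0]=9 → dur=9, Σ=12 | A=compute:t0 B=load:t1 [compute-bound]
step 2: L[2]=3 C[1]=9 → dur=9, Σ=21 | A=load:t2 B=compute:t1 [compute-bound]
step 3: L[3]=7 C[2]=2 → dur=7, Σ=28 | A=compute:t2 B=load:t3 [load-bound]
step 4: L[4]=5 C[3]=5 → dur=5, Σ=33 | A=load:t4 B=compute:t3 [tied]
step 5: L[5]=7 C[4]=3 → dur=7, Σ=40 | A=compute:t4 B=load:t5 [load-bound]
step 6: L[6]=2 C[5]=3 → dur=3, Σ=43 | A=load:t6 B=compute:t5 [compute-bound]
step 7: L[7]=6 C[6]=2 → dur=6, Σ=49 | A=compute:t6 B=load:t7 [load-bound]
step 8: L[8]=6 C[7]=9 → dur=9, Σ=58 | A=load:t8 B=compute:t7 [compute-bound]
step 9: C[8]=5 → dur=5, Σ=63 | A=compute:t8 B=idle [compute-only]

step 5: A=compute:t4 B=load:t5 [load-bound]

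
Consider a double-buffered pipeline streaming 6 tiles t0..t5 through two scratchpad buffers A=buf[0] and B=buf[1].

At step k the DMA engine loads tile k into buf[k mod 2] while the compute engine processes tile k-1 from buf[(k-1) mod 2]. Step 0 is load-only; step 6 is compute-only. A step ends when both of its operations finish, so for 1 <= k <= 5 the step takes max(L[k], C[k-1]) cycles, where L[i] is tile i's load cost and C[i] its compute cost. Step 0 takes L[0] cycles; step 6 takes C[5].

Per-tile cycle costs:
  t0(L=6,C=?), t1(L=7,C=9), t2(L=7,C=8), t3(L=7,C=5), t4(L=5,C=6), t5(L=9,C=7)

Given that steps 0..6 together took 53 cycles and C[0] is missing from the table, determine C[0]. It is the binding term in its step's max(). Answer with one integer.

C[0] = 9

step 0 → dur = L[0]=6 = 6
step 1 → dur = max(L[1]=7, C[0]=?) = C[0]  (unknown; binding)
step 2 → dur = max(L[2]=7, C[1]=9) = 9
step 3 → dur = max(L[3]=7, C[2]=8) = 8
step 4 → dur = max(L[4]=5, C[3]=5) = 5
step 5 → dur = max(L[5]=9, C[4]=6) = 9
step 6 → dur = C[5]=7 = 7
sum of known step durations = 44
dur[1] = total - known = 53 - 44 = 9
C[0] is the binding max in step 1, so C[0] = dur[1] = 9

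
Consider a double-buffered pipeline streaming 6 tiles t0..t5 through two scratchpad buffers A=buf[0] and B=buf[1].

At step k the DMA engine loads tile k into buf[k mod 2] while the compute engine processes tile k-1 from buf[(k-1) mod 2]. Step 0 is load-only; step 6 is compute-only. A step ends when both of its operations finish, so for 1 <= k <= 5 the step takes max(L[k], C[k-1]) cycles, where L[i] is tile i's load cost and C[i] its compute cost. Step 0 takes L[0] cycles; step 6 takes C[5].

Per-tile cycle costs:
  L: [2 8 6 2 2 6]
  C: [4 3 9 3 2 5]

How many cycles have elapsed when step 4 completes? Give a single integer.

end_cycle[4] = 28

k=0 load=t0/2c comp=- wait=2 total=2
k=1 load=t1/8c comp=t0/4c wait=8 total=10
k=2 load=t2/6c comp=t1/3c wait=6 total=16
k=3 load=t3/2c comp=t2/9c wait=9 total=25
k=4 load=t4/2c comp=t3/3c wait=3 total=28
k=5 load=t5/6c comp=t4/2c wait=6 total=34
k=6 load=- comp=t5/5c wait=5 total=39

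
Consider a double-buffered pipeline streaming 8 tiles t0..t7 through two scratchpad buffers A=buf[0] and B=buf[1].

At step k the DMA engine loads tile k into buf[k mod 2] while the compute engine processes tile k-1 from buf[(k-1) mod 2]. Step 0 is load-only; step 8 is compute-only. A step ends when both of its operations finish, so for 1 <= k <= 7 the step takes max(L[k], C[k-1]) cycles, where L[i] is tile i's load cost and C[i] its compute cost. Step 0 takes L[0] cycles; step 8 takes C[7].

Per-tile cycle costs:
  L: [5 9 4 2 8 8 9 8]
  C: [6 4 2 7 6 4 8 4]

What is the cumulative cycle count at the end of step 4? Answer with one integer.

  0. 5=5c; end=5; A:t0 B:-
  1. max(9,6)=9c; end=14; A:t0 B:t1
  2. max(4,4)=4c; end=18; A:t2 B:t1
  3. max(2,2)=2c; end=20; A:t2 B:t3
  4. max(8,7)=8c; end=28; A:t4 B:t3
  5. max(8,6)=8c; end=36; A:t4 B:t5
  6. max(9,4)=9c; end=45; A:t6 B:t5
  7. max(8,8)=8c; end=53; A:t6 B:t7
  8. 4=4c; end=57; A:t6 B:t7

end_cycle[4] = 28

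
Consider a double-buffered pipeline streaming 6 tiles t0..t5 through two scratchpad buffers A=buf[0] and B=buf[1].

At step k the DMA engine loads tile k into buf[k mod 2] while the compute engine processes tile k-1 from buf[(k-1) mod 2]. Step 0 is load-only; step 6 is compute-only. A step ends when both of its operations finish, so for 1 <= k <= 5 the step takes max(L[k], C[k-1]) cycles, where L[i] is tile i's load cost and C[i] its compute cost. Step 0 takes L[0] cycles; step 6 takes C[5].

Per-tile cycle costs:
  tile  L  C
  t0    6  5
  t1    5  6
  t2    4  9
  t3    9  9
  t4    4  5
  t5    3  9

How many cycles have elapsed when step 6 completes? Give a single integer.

k=0 load=t0/6c comp=- wait=6 total=6
k=1 load=t1/5c comp=t0/5c wait=5 total=11
k=2 load=t2/4c comp=t1/6c wait=6 total=17
k=3 load=t3/9c comp=t2/9c wait=9 total=26
k=4 load=t4/4c comp=t3/9c wait=9 total=35
k=5 load=t5/3c comp=t4/5c wait=5 total=40
k=6 load=- comp=t5/9c wait=9 total=49

end_cycle[6] = 49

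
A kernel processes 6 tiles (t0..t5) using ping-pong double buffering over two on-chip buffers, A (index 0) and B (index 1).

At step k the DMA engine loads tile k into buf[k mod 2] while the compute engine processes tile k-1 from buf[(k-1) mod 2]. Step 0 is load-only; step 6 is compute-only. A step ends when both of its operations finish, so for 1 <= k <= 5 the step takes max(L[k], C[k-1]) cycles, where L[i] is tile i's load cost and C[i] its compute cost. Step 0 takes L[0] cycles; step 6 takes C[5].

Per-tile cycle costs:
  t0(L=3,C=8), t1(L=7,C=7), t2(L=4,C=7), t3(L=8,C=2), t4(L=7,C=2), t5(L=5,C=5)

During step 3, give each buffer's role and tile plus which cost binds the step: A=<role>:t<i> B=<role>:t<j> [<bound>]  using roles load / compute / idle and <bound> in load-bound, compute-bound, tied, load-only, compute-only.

k=0 load=t0/3c comp=- wait=3 total=3
k=1 load=t1/7c comp=t0/8c wait=8 total=11
k=2 load=t2/4c comp=t1/7c wait=7 total=18
k=3 load=t3/8c comp=t2/7c wait=8 total=26
k=4 load=t4/7c comp=t3/2c wait=7 total=33
k=5 load=t5/5c comp=t4/2c wait=5 total=38
k=6 load=- comp=t5/5c wait=5 total=43

step 3: A=compute:t2 B=load:t3 [load-bound]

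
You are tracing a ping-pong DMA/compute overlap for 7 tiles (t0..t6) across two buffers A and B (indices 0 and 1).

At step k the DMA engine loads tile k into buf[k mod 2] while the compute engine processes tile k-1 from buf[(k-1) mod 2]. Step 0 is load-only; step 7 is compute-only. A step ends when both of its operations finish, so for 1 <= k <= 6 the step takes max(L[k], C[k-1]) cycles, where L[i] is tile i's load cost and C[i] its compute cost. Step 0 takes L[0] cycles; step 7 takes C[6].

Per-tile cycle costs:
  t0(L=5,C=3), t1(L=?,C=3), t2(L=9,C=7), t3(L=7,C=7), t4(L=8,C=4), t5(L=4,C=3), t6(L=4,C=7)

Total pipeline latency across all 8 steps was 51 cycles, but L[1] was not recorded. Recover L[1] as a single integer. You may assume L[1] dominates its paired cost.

step 0: dur = L[0]=5 = 5
step 1: dur = max(L[1]=?, C[0]=3) = L[1]  (unknown; binding)
step 2: dur = max(L[2]=9, C[1]=3) = 9
step 3: dur = max(L[3]=7, C[2]=7) = 7
step 4: dur = max(L[4]=8, C[3]=7) = 8
step 5: dur = max(L[5]=4, C[4]=4) = 4
step 6: dur = max(L[6]=4, C[5]=3) = 4
step 7: dur = C[6]=7 = 7
sum of known step durations = 44
dur[1] = total - known = 51 - 44 = 7
L[1] is the binding max in step 1, so L[1] = dur[1] = 7

L[1] = 7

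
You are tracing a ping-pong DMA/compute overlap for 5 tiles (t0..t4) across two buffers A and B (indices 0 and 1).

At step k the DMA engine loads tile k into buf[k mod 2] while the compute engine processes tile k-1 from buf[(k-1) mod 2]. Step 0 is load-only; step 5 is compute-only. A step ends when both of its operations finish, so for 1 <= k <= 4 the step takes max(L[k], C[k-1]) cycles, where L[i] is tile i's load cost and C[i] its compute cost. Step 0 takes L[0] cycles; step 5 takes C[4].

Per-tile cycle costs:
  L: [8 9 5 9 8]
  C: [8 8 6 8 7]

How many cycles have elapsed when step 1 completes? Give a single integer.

k=0 load=t0/8c comp=- wait=8 total=8
k=1 load=t1/9c comp=t0/8c wait=9 total=17
k=2 load=t2/5c comp=t1/8c wait=8 total=25
k=3 load=t3/9c comp=t2/6c wait=9 total=34
k=4 load=t4/8c comp=t3/8c wait=8 total=42
k=5 load=- comp=t4/7c wait=7 total=49

end_cycle[1] = 17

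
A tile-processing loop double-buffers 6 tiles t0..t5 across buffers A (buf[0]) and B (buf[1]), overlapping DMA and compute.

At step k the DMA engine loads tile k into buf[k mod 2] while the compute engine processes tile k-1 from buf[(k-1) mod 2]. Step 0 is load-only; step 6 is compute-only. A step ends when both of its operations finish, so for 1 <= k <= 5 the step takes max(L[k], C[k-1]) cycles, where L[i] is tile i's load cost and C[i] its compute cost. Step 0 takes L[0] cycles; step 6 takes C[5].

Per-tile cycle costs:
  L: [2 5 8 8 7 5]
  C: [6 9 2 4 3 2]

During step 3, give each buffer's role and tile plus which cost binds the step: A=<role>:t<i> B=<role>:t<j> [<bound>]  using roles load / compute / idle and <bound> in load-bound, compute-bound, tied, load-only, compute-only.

step 3: A=compute:t2 B=load:t3 [load-bound]

step 0: L[0]=2 → dur=2, Σ=2 | A=load:t0 B=idle [load-only]
step 1: L[1]=5 C[0]=6 → dur=6, Σ=8 | A=compute:t0 B=load:t1 [compute-bound]
step 2: L[2]=8 C[1]=9 → dur=9, Σ=17 | A=load:t2 B=compute:t1 [compute-bound]
step 3: L[3]=8 C[2]=2 → dur=8, Σ=25 | A=compute:t2 B=load:t3 [load-bound]
step 4: L[4]=7 C[3]=4 → dur=7, Σ=32 | A=load:t4 B=compute:t3 [load-bound]
step 5: L[5]=5 C[4]=3 → dur=5, Σ=37 | A=compute:t4 B=load:t5 [load-bound]
step 6: C[5]=2 → dur=2, Σ=39 | A=idle B=compute:t5 [compute-only]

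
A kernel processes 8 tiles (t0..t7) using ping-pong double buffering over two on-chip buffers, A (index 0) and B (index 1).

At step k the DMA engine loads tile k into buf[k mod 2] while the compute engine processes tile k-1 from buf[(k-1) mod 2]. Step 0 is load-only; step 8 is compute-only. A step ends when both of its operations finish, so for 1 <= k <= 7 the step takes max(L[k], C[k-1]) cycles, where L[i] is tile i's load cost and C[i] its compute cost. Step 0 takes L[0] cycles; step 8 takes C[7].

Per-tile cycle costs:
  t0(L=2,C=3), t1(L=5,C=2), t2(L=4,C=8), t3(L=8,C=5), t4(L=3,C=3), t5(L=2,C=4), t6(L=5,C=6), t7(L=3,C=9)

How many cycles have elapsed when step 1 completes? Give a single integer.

k=0 load=t0/2c comp=- wait=2 total=2
k=1 load=t1/5c comp=t0/3c wait=5 total=7
k=2 load=t2/4c comp=t1/2c wait=4 total=11
k=3 load=t3/8c comp=t2/8c wait=8 total=19
k=4 load=t4/3c comp=t3/5c wait=5 total=24
k=5 load=t5/2c comp=t4/3c wait=3 total=27
k=6 load=t6/5c comp=t5/4c wait=5 total=32
k=7 load=t7/3c comp=t6/6c wait=6 total=38
k=8 load=- comp=t7/9c wait=9 total=47

end_cycle[1] = 7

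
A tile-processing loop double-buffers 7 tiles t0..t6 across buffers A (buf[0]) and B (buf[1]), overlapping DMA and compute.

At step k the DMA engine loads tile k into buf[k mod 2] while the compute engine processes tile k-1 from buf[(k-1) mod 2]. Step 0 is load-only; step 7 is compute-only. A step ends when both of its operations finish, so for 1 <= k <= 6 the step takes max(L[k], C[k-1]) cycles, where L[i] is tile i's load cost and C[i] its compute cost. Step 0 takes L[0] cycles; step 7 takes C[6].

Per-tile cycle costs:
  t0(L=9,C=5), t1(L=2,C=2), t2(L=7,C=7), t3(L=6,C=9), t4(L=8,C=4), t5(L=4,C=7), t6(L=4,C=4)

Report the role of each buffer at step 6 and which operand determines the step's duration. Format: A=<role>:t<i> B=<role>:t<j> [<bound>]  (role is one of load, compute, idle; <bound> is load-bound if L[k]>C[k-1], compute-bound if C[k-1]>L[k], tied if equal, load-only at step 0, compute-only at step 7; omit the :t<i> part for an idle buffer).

step 6: A=load:t6 B=compute:t5 [compute-bound]

  0. 9=9c; end=9; A:t0 B:-
  1. max(2,5)=5c; end=14; A:t0 B:t1
  2. max(7,2)=7c; end=21; A:t2 B:t1
  3. max(6,7)=7c; end=28; A:t2 B:t3
  4. max(8,9)=9c; end=37; A:t4 B:t3
  5. max(4,4)=4c; end=41; A:t4 B:t5
  6. max(4,7)=7c; end=48; A:t6 B:t5
  7. 4=4c; end=52; A:t6 B:t5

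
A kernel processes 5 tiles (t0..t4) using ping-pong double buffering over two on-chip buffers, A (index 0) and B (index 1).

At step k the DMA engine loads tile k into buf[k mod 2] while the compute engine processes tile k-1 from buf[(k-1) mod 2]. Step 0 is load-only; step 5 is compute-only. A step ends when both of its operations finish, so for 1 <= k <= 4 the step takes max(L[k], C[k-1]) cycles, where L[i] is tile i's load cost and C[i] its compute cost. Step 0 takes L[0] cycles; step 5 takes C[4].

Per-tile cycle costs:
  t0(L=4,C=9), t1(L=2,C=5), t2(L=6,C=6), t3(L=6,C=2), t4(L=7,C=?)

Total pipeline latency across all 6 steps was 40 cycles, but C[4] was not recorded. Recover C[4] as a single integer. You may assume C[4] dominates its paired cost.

step 0 | dur = L[0]=4 = 4
step 1 | dur = max(L[1]=2, C[0]=9) = 9
step 2 | dur = max(L[2]=6, C[1]=5) = 6
step 3 | dur = max(L[3]=6, C[2]=6) = 6
step 4 | dur = max(L[4]=7, C[3]=2) = 7
step 5 | dur = C[4]=? = C[4]  (unknown; binding)
sum of known step durations = 32
dur[5] = total - known = 40 - 32 = 8
C[4] is the binding max in step 5, so C[4] = dur[5] = 8

C[4] = 8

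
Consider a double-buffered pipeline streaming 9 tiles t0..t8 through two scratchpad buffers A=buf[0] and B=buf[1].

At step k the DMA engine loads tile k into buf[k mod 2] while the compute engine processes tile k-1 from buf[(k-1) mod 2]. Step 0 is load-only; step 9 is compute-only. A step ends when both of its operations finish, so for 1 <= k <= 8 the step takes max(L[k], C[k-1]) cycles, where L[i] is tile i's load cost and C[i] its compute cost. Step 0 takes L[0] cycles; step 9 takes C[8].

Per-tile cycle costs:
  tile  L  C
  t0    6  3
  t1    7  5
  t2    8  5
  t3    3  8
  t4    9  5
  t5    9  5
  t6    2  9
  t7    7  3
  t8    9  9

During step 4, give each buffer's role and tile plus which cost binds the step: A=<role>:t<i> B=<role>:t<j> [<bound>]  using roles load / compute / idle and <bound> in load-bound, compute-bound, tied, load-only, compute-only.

step 4: A=load:t4 B=compute:t3 [load-bound]

[0] DMA t0→A (6c) ∥ CU idle ⇒ 6c, clock 6
[1] DMA t1→B (7c) ∥ CU A:t0 (3c) ⇒ 7c, clock 13
[2] DMA t2→A (8c) ∥ CU B:t1 (5c) ⇒ 8c, clock 21
[3] DMA t3→B (3c) ∥ CU A:t2 (5c) ⇒ 5c, clock 26
[4] DMA t4→A (9c) ∥ CU B:t3 (8c) ⇒ 9c, clock 35
[5] DMA t5→B (9c) ∥ CU A:t4 (5c) ⇒ 9c, clock 44
[6] DMA t6→A (2c) ∥ CU B:t5 (5c) ⇒ 5c, clock 49
[7] DMA t7→B (7c) ∥ CU A:t6 (9c) ⇒ 9c, clock 58
[8] DMA t8→A (9c) ∥ CU B:t7 (3c) ⇒ 9c, clock 67
[9] DMA idle ∥ CU A:t8 (9c) ⇒ 9c, clock 76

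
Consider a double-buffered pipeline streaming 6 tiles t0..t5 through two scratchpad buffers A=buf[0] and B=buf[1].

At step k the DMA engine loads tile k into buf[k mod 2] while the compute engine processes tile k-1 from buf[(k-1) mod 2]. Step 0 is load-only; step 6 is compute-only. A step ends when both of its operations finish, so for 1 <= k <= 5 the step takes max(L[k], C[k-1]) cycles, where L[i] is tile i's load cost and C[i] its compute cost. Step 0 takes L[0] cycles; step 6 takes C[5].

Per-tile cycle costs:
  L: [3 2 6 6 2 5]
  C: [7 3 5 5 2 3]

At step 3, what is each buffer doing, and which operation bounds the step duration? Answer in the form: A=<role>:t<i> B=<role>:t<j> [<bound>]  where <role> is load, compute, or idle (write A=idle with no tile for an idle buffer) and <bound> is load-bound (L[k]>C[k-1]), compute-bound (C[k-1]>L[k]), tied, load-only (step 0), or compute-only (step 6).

step 3: A=compute:t2 B=load:t3 [load-bound]

k=0 load=t0/3c comp=- wait=3 total=3
k=1 load=t1/2c comp=t0/7c wait=7 total=10
k=2 load=t2/6c comp=t1/3c wait=6 total=16
k=3 load=t3/6c comp=t2/5c wait=6 total=22
k=4 load=t4/2c comp=t3/5c wait=5 total=27
k=5 load=t5/5c comp=t4/2c wait=5 total=32
k=6 load=- comp=t5/3c wait=3 total=35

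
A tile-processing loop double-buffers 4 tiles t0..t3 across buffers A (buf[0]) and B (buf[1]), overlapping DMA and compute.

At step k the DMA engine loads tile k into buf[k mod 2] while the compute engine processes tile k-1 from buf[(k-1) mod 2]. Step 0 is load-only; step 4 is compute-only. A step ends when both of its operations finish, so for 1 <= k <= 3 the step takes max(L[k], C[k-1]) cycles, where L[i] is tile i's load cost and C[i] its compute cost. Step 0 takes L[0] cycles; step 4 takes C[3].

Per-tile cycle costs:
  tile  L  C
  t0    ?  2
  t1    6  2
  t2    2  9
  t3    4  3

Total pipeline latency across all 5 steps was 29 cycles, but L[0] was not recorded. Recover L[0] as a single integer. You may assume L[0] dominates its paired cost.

L[0] = 9

step 0 → dur = L[0]=? = L[0]  (unknown; binding)
step 1 → dur = max(L[1]=6, C[0]=2) = 6
step 2 → dur = max(L[2]=2, C[1]=2) = 2
step 3 → dur = max(L[3]=4, C[2]=9) = 9
step 4 → dur = C[3]=3 = 3
sum of known step durations = 20
dur[0] = total - known = 29 - 20 = 9
L[0] is the binding max in step 0, so L[0] = dur[0] = 9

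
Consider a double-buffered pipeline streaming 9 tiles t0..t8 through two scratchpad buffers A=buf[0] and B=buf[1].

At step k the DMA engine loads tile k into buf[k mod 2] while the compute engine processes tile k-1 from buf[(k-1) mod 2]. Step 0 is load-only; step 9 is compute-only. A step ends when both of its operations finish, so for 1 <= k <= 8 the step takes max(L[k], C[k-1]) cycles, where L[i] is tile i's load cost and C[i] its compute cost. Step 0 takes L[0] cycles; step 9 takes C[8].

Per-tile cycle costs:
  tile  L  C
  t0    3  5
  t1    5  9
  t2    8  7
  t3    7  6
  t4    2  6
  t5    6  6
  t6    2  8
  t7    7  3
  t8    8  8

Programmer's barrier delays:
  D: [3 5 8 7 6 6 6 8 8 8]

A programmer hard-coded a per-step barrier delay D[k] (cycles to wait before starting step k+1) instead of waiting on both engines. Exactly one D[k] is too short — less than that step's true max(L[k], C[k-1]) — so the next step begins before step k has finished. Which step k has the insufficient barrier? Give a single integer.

hazard at step 2

[0] required=L[0]=3=3 vs D=3 ok
[1] required=max(L[1]=5,C[0]=5)=5 vs D=5 ok
[2] required=max(L[2]=8,C[1]=9)=9 vs D=8 SHORT
[3] required=max(L[3]=7,C[2]=7)=7 vs D=7 ok
[4] required=max(L[4]=2,C[3]=6)=6 vs D=6 ok
[5] required=max(L[5]=6,C[4]=6)=6 vs D=6 ok
[6] required=max(L[6]=2,C[5]=6)=6 vs D=6 ok
[7] required=max(L[7]=7,C[6]=8)=8 vs D=8 ok
[8] required=max(L[8]=8,C[7]=3)=8 vs D=8 ok
[9] required=C[8]=8=8 vs D=8 ok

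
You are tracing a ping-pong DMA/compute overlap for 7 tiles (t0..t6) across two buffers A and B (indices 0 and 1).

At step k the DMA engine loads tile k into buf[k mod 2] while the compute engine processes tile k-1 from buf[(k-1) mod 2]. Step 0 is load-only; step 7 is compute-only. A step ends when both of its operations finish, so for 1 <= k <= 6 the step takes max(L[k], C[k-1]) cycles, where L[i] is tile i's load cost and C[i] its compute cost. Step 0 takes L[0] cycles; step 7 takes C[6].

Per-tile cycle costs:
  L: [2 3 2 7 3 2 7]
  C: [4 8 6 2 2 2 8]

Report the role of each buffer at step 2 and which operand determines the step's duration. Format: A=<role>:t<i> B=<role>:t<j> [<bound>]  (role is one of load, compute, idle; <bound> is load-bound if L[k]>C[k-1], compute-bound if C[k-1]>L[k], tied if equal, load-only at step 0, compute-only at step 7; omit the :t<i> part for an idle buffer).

step 2: A=load:t2 B=compute:t1 [compute-bound]

k=0 load=t0/2c comp=- wait=2 total=2
k=1 load=t1/3c comp=t0/4c wait=4 total=6
k=2 load=t2/2c comp=t1/8c wait=8 total=14
k=3 load=t3/7c comp=t2/6c wait=7 total=21
k=4 load=t4/3c comp=t3/2c wait=3 total=24
k=5 load=t5/2c comp=t4/2c wait=2 total=26
k=6 load=t6/7c comp=t5/2c wait=7 total=33
k=7 load=- comp=t6/8c wait=8 total=41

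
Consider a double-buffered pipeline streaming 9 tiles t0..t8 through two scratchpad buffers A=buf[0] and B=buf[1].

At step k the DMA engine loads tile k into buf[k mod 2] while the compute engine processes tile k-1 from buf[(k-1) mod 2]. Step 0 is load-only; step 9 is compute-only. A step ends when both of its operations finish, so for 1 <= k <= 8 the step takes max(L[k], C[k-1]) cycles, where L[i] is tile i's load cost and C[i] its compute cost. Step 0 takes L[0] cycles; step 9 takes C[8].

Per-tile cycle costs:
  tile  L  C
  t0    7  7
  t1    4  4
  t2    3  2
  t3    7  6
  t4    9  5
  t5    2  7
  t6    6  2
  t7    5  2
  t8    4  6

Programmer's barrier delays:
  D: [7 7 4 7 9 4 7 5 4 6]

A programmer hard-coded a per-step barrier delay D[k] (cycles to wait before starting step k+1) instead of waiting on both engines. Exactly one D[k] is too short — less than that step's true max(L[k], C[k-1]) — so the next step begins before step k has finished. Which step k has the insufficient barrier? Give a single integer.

[0] required=L[0]=7=7 vs D=7 ok
[1] required=max(L[1]=4,C[0]=7)=7 vs D=7 ok
[2] required=max(L[2]=3,C[1]=4)=4 vs D=4 ok
[3] required=max(L[3]=7,C[2]=2)=7 vs D=7 ok
[4] required=max(L[4]=9,C[3]=6)=9 vs D=9 ok
[5] required=max(L[5]=2,C[4]=5)=5 vs D=4 SHORT
[6] required=max(L[6]=6,C[5]=7)=7 vs D=7 ok
[7] required=max(L[7]=5,C[6]=2)=5 vs D=5 ok
[8] required=max(L[8]=4,C[7]=2)=4 vs D=4 ok
[9] required=C[8]=6=6 vs D=6 ok

hazard at step 5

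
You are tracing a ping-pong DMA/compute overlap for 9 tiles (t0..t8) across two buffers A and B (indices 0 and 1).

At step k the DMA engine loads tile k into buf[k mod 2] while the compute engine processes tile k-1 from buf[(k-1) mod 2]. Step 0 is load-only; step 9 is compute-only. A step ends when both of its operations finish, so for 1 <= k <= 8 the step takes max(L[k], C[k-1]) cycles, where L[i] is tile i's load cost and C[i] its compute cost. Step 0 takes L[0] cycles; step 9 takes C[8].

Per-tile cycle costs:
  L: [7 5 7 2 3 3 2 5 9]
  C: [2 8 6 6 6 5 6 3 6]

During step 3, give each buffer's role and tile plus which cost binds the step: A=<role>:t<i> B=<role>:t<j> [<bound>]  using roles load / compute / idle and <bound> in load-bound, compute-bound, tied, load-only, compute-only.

  0. 7=7c; end=7; A:t0 B:-
  1. max(5,2)=5c; end=12; A:t0 B:t1
  2. max(7,8)=8c; end=20; A:t2 B:t1
  3. max(2,6)=6c; end=26; A:t2 B:t3
  4. max(3,6)=6c; end=32; A:t4 B:t3
  5. max(3,6)=6c; end=38; A:t4 B:t5
  6. max(2,5)=5c; end=43; A:t6 B:t5
  7. max(5,6)=6c; end=49; A:t6 B:t7
  8. max(9,3)=9c; end=58; A:t8 B:t7
  9. 6=6c; end=64; A:t8 B:t7

step 3: A=compute:t2 B=load:t3 [compute-bound]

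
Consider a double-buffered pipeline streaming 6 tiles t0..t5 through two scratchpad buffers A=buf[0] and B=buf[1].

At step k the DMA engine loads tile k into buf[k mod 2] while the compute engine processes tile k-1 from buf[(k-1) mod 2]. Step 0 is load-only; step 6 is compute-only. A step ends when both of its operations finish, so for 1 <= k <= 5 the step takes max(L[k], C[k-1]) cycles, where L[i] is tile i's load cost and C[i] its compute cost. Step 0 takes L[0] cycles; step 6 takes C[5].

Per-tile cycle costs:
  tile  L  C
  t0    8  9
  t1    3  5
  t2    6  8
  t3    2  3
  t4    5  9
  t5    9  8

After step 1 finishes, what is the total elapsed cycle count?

  0. 8=8c; end=8; A:t0 B:-
  1. max(3,9)=9c; end=17; A:t0 B:t1
  2. max(6,5)=6c; end=23; A:t2 B:t1
  3. max(2,8)=8c; end=31; A:t2 B:t3
  4. max(5,3)=5c; end=36; A:t4 B:t3
  5. max(9,9)=9c; end=45; A:t4 B:t5
  6. 8=8c; end=53; A:t4 B:t5

end_cycle[1] = 17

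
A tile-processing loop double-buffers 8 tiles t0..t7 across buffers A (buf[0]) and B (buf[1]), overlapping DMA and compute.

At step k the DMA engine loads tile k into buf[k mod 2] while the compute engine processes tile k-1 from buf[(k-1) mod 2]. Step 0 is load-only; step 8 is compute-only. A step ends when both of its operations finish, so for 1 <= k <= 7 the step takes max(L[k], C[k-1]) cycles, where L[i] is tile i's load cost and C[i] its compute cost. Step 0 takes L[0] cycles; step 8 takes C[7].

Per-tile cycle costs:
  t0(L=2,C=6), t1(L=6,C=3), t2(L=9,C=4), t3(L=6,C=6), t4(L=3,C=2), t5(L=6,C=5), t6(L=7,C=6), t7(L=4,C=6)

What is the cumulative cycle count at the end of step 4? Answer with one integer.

step 0: L[0]=2 → dur=2, Σ=2 | A=load:t0 B=idle [load-only]
step 1: L[1]=6 C[0]=6 → dur=6, Σ=8 | A=compute:t0 B=load:t1 [tied]
step 2: L[2]=9 C[1]=3 → dur=9, Σ=17 | A=load:t2 B=compute:t1 [load-bound]
step 3: L[3]=6 C[2]=4 → dur=6, Σ=23 | A=compute:t2 B=load:t3 [load-bound]
step 4: L[4]=3 C[3]=6 → dur=6, Σ=29 | A=load:t4 B=compute:t3 [compute-bound]
step 5: L[5]=6 C[4]=2 → dur=6, Σ=35 | A=compute:t4 B=load:t5 [load-bound]
step 6: L[6]=7 C[5]=5 → dur=7, Σ=42 | A=load:t6 B=compute:t5 [load-bound]
step 7: L[7]=4 C[6]=6 → dur=6, Σ=48 | A=compute:t6 B=load:t7 [compute-bound]
step 8: C[7]=6 → dur=6, Σ=54 | A=idle B=compute:t7 [compute-only]

end_cycle[4] = 29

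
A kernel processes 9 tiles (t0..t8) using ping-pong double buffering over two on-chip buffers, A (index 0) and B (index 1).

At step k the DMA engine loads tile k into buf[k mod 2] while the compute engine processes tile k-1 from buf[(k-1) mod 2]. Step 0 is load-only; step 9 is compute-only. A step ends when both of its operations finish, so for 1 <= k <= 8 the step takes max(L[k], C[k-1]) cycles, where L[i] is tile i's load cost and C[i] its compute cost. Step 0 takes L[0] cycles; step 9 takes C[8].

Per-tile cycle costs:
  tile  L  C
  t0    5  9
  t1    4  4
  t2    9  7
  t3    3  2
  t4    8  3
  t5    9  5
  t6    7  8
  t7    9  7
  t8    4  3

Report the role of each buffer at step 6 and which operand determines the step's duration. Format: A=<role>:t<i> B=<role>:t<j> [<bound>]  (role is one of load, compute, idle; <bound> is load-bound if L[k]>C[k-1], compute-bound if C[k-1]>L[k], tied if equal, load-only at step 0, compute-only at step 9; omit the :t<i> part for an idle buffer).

[0] DMA t0→A (5c) ∥ CU idle ⇒ 5c, clock 5
[1] DMA t1→B (4c) ∥ CU A:t0 (9c) ⇒ 9c, clock 14
[2] DMA t2→A (9c) ∥ CU B:t1 (4c) ⇒ 9c, clock 23
[3] DMA t3→B (3c) ∥ CU A:t2 (7c) ⇒ 7c, clock 30
[4] DMA t4→A (8c) ∥ CU B:t3 (2c) ⇒ 8c, clock 38
[5] DMA t5→B (9c) ∥ CU A:t4 (3c) ⇒ 9c, clock 47
[6] DMA t6→A (7c) ∥ CU B:t5 (5c) ⇒ 7c, clock 54
[7] DMA t7→B (9c) ∥ CU A:t6 (8c) ⇒ 9c, clock 63
[8] DMA t8→A (4c) ∥ CU B:t7 (7c) ⇒ 7c, clock 70
[9] DMA idle ∥ CU A:t8 (3c) ⇒ 3c, clock 73

step 6: A=load:t6 B=compute:t5 [load-bound]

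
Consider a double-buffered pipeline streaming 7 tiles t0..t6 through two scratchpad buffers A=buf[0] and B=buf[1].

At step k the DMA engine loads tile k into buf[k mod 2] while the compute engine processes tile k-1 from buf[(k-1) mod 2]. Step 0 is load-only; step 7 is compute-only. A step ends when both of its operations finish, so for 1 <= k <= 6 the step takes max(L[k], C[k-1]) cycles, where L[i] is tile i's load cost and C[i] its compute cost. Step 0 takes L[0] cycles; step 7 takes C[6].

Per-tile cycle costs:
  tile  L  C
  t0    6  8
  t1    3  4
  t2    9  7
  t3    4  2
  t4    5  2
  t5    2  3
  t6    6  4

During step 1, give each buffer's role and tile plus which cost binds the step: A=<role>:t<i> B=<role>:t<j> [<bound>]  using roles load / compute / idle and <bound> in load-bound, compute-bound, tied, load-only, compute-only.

step 1: A=compute:t0 B=load:t1 [compute-bound]

  0. 6=6c; end=6; A:t0 B:-
  1. max(3,8)=8c; end=14; A:t0 B:t1
  2. max(9,4)=9c; end=23; A:t2 B:t1
  3. max(4,7)=7c; end=30; A:t2 B:t3
  4. max(5,2)=5c; end=35; A:t4 B:t3
  5. max(2,2)=2c; end=37; A:t4 B:t5
  6. max(6,3)=6c; end=43; A:t6 B:t5
  7. 4=4c; end=47; A:t6 B:t5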